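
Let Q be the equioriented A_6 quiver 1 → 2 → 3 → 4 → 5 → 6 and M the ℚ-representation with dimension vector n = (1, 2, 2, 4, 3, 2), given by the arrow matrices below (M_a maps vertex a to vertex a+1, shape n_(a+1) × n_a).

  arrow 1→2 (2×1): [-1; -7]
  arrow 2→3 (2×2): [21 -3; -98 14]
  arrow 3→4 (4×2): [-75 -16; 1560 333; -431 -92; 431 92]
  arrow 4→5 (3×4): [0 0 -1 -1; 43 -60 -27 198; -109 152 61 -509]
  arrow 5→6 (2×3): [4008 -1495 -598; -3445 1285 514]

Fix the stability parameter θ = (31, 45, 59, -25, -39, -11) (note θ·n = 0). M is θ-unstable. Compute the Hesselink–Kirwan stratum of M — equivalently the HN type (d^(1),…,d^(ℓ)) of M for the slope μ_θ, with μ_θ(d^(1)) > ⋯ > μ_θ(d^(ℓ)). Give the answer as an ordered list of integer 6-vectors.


Interval decomposition of M: I[1,2], I[2,5], I[3,4], I[4,6]^2.
HN type (ℓ=6): μ^(1)=45; μ^(2)=31; μ^(3)=17; μ^(4)=10; μ^(5)=-11; μ^(6)=-32

((0, 1, 0, 0, 0, 0); (1, 0, 0, 0, 0, 0); (0, 0, 1, 1, 0, 0); (0, 1, 1, 1, 1, 0); (0, 0, 0, 0, 0, 2); (0, 0, 0, 2, 2, 0))


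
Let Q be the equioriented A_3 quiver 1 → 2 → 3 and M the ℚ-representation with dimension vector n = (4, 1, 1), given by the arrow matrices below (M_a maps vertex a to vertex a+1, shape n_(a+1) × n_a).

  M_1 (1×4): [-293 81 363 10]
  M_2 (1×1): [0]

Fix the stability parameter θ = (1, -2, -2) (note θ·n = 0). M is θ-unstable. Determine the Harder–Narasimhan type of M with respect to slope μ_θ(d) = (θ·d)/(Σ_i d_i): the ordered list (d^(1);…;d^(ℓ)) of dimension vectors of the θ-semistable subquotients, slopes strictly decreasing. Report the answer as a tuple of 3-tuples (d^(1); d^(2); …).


Interval decomposition of M: I[1,1]^3, I[1,2], I[3,3].
HN type (ℓ=3): μ^(1)=1; μ^(2)=-1/2; μ^(3)=-2

((3, 0, 0); (1, 1, 0); (0, 0, 1))


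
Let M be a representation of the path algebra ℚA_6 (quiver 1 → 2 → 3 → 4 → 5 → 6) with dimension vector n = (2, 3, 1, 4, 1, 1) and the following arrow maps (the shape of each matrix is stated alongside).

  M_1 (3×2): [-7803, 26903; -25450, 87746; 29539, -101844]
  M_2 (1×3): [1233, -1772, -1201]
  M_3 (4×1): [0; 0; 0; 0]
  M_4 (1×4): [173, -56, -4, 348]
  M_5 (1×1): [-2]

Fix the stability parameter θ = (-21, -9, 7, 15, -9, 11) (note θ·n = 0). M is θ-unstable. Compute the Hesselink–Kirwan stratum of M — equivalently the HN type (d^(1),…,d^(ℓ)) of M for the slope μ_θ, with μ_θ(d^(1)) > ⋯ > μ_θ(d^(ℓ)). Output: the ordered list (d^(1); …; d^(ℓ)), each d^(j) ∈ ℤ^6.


Interval decomposition of M: I[1,2], I[1,3], I[2,2], I[4,4]^3, I[4,6].
HN type (ℓ=6): μ^(1)=15; μ^(2)=11; μ^(3)=7; μ^(4)=3; μ^(5)=-9; μ^(6)=-21

((0, 0, 0, 3, 0, 0); (0, 0, 0, 0, 0, 1); (0, 0, 1, 0, 0, 0); (0, 0, 0, 1, 1, 0); (0, 3, 0, 0, 0, 0); (2, 0, 0, 0, 0, 0))


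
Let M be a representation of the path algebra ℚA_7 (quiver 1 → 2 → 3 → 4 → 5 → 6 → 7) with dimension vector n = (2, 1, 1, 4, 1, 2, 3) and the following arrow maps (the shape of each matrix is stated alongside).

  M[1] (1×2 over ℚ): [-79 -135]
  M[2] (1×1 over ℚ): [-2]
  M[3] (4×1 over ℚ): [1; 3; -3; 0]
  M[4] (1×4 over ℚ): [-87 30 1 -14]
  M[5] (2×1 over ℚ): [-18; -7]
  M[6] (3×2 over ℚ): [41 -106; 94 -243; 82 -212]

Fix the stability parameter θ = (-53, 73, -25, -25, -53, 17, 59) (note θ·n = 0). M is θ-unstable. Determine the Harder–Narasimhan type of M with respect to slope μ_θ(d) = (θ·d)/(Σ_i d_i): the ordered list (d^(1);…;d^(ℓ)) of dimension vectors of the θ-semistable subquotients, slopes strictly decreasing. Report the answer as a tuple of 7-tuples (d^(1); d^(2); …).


Interval decomposition of M: I[1,1], I[1,4], I[4,4]^2, I[4,7], I[6,7], I[7,7].
HN type (ℓ=6): μ^(1)=59; μ^(2)=17; μ^(3)=23/3; μ^(4)=-25; μ^(5)=-39; μ^(6)=-53

((0, 0, 0, 0, 0, 0, 3); (0, 0, 0, 0, 0, 2, 0); (0, 1, 1, 1, 0, 0, 0); (0, 0, 0, 2, 0, 0, 0); (0, 0, 0, 1, 1, 0, 0); (2, 0, 0, 0, 0, 0, 0))


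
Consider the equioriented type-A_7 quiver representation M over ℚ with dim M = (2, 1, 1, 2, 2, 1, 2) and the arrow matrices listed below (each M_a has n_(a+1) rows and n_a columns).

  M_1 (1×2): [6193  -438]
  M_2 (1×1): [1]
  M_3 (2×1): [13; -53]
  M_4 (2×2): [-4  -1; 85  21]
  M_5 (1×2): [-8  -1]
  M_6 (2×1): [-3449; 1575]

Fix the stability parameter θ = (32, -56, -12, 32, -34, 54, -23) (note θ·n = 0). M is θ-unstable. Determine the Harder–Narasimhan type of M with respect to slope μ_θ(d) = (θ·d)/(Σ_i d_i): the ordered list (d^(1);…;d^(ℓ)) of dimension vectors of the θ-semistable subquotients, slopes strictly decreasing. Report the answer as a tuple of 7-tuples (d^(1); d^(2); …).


Barcode: M ≅ I[1,1], I[1,5], I[4,7], I[7,7]. HN layers by μ_θ (5 steps, strictly decreasing):
  μ^(1)=32; μ^(2)=31/2; μ^(3)=-1; μ^(4)=-12; μ^(5)=-23

((1, 0, 0, 0, 0, 0, 0); (0, 0, 0, 0, 0, 1, 1); (0, 0, 0, 2, 2, 0, 0); (1, 1, 1, 0, 0, 0, 0); (0, 0, 0, 0, 0, 0, 1))


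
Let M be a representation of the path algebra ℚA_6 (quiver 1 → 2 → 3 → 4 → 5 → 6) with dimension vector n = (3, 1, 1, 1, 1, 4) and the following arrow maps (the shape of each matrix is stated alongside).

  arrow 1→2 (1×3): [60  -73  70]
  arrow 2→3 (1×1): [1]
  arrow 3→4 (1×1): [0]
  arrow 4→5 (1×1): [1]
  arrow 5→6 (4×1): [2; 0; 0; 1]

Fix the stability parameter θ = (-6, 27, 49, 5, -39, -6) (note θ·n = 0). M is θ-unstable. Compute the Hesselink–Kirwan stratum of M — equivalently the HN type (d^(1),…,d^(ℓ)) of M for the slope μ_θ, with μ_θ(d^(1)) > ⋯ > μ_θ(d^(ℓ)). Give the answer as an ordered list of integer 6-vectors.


Interval decomposition of M: I[1,1]^2, I[1,3], I[4,6], I[6,6]^3.
HN type (ℓ=4): μ^(1)=49; μ^(2)=27; μ^(3)=-6; μ^(4)=-17

((0, 0, 1, 0, 0, 0); (0, 1, 0, 0, 0, 0); (3, 0, 0, 0, 0, 4); (0, 0, 0, 1, 1, 0))


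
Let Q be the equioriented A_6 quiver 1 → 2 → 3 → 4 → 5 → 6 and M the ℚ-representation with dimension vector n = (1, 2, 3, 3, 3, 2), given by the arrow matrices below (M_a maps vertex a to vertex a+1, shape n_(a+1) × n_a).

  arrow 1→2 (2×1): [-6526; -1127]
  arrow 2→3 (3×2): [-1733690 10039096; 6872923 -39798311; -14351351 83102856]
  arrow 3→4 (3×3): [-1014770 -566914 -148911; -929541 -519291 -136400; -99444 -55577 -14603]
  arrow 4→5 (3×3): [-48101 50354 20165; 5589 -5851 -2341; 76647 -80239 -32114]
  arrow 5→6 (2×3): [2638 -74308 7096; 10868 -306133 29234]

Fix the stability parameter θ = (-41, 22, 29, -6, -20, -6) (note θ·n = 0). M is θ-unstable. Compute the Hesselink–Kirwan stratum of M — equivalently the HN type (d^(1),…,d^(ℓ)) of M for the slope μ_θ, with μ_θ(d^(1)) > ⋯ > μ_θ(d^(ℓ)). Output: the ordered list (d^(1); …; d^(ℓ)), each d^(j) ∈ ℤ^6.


Barcode: M ≅ I[1,6], I[2,6], I[3,5]. HN layers by μ_θ (3 steps, strictly decreasing):
  μ^(1)=19/5; μ^(2)=1; μ^(3)=-41

((0, 2, 2, 2, 2, 2); (0, 0, 1, 1, 1, 0); (1, 0, 0, 0, 0, 0))


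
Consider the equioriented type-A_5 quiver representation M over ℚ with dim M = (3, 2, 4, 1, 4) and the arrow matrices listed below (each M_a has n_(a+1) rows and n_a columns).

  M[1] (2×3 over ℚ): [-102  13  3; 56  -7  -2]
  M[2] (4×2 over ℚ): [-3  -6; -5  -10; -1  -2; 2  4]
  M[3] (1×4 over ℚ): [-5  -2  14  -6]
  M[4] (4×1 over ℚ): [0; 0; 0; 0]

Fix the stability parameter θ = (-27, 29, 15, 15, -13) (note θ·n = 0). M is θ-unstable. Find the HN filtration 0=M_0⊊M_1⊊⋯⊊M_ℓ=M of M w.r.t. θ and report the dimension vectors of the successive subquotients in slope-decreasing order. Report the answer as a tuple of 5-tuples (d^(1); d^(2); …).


Interval decomposition of M: I[1,1], I[1,2], I[1,4], I[3,3]^3, I[5,5]^4.
HN type (ℓ=5): μ^(1)=29; μ^(2)=59/3; μ^(3)=15; μ^(4)=-13; μ^(5)=-27

((0, 1, 0, 0, 0); (0, 1, 1, 1, 0); (0, 0, 3, 0, 0); (0, 0, 0, 0, 4); (3, 0, 0, 0, 0))


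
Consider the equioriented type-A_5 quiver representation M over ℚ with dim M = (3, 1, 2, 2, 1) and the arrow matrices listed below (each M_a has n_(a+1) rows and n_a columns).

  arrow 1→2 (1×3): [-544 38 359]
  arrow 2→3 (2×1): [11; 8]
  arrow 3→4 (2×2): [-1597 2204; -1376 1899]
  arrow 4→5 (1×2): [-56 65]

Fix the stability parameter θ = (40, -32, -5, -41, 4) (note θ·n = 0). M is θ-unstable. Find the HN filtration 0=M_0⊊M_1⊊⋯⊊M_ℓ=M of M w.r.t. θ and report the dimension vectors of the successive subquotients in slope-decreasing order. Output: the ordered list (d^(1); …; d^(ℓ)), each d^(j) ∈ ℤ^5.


Barcode: M ≅ I[1,1]^2, I[1,4], I[3,5]. HN layers by μ_θ (4 steps, strictly decreasing):
  μ^(1)=40; μ^(2)=4; μ^(3)=-19/2; μ^(4)=-23

((2, 0, 0, 0, 0); (0, 0, 0, 0, 1); (1, 1, 1, 1, 0); (0, 0, 1, 1, 0))


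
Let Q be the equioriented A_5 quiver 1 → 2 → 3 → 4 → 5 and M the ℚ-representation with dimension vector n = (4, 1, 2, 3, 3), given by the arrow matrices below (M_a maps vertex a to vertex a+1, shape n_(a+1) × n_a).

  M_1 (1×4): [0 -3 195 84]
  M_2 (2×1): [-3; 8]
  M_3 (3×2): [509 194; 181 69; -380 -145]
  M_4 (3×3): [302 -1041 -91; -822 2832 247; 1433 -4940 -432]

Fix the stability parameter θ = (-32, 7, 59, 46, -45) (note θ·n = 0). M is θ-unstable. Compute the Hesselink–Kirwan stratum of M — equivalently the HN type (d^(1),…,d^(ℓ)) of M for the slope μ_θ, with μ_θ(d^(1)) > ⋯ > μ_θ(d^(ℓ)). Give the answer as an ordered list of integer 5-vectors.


Interval decomposition of M: I[1,1]^3, I[1,5], I[3,5], I[4,5].
HN type (ℓ=4): μ^(1)=20; μ^(2)=7; μ^(3)=1/2; μ^(4)=-32

((0, 0, 2, 2, 2); (0, 1, 0, 0, 0); (0, 0, 0, 1, 1); (4, 0, 0, 0, 0))


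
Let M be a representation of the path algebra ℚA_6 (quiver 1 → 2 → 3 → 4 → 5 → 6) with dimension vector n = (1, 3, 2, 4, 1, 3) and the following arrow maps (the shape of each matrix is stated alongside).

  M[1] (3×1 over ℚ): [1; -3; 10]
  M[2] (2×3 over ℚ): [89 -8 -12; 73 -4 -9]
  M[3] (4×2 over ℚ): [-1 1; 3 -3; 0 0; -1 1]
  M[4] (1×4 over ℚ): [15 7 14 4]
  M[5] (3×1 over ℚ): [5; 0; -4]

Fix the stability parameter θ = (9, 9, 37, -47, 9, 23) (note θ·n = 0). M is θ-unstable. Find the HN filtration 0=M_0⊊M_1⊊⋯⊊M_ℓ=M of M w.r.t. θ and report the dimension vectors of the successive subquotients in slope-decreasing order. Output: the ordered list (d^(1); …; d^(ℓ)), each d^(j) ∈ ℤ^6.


Via rank(M_{q-1}∘⋯∘M_p): M ≅ I[1,6], I[2,2], I[2,3], I[4,4]^3, I[6,6]^2.
μ_θ-semistable layers: μ^(1)=37; μ^(2)=23; μ^(3)=9; μ^(4)=2; μ^(5)=-47

((0, 0, 1, 0, 0, 0); (0, 0, 0, 0, 0, 3); (0, 2, 0, 0, 1, 0); (1, 1, 1, 1, 0, 0); (0, 0, 0, 3, 0, 0))


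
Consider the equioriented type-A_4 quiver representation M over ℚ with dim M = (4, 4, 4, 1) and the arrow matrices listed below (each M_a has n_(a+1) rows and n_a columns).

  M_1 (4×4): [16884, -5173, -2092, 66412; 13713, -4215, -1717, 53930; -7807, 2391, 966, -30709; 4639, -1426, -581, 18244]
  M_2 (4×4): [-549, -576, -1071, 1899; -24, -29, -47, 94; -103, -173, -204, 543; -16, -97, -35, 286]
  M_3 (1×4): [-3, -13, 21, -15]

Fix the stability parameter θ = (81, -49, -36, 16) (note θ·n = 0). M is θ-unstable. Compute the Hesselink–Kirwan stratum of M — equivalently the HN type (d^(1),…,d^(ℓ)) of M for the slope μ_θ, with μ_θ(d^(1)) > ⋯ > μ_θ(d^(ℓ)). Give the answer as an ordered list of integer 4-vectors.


Via rank(M_{q-1}∘⋯∘M_p): M ≅ I[1,1], I[1,2]^2, I[1,4], I[2,3], I[3,3]^2.
μ_θ-semistable layers: μ^(1)=81; μ^(2)=16; μ^(3)=-4/3; μ^(4)=-36; μ^(5)=-49

((1, 0, 0, 0); (2, 2, 0, 1); (1, 1, 1, 0); (0, 0, 3, 0); (0, 1, 0, 0))


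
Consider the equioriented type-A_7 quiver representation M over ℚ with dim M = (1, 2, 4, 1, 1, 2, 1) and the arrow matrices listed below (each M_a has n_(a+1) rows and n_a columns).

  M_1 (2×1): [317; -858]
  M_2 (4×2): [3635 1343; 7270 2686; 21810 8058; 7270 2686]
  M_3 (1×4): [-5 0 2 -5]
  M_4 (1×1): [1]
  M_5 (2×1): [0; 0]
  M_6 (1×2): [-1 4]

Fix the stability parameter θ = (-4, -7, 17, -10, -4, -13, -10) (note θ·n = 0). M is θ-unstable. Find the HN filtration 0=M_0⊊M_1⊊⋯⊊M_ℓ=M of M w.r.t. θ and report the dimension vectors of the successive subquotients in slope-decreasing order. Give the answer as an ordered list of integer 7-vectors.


Interval decomposition of M: I[1,5], I[2,2], I[3,3]^3, I[6,6], I[6,7].
HN type (ℓ=6): μ^(1)=17; μ^(2)=1; μ^(3)=-11/2; μ^(4)=-7; μ^(5)=-10; μ^(6)=-13

((0, 0, 3, 0, 0, 0, 0); (0, 0, 1, 1, 1, 0, 0); (1, 1, 0, 0, 0, 0, 0); (0, 1, 0, 0, 0, 0, 0); (0, 0, 0, 0, 0, 0, 1); (0, 0, 0, 0, 0, 2, 0))


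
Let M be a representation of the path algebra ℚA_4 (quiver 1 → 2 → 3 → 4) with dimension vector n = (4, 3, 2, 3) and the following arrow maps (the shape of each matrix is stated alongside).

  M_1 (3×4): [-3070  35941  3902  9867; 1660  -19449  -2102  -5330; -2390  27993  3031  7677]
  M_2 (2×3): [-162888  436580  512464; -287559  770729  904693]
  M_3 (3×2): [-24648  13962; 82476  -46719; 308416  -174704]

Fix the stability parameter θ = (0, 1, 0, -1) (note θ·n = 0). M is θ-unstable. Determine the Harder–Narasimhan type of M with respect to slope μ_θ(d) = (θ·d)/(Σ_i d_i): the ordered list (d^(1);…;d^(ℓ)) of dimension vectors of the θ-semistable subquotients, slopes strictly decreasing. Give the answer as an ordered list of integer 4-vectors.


Barcode: M ≅ I[1,1], I[1,2], I[1,3], I[1,4], I[4,4]^2. HN layers by μ_θ (4 steps, strictly decreasing):
  μ^(1)=1; μ^(2)=1/2; μ^(3)=0; μ^(4)=-1

((0, 1, 0, 0); (0, 1, 1, 0); (4, 1, 1, 1); (0, 0, 0, 2))


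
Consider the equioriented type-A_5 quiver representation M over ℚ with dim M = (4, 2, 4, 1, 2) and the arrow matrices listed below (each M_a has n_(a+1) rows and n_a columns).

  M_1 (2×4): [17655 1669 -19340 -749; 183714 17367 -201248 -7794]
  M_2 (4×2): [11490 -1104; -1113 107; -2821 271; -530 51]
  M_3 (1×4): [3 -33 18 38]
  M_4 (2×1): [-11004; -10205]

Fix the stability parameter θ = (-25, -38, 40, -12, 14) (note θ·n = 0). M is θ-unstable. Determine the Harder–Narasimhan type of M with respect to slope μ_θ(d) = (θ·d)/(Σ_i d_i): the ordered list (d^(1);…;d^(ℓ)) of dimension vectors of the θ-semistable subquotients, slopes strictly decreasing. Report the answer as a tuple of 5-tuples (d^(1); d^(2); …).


Interval decomposition of M: I[1,1]^2, I[1,3], I[1,5], I[3,3]^2, I[5,5].
HN type (ℓ=4): μ^(1)=40; μ^(2)=14; μ^(3)=-25; μ^(4)=-63/2

((0, 0, 3, 0, 0); (0, 0, 1, 1, 2); (2, 0, 0, 0, 0); (2, 2, 0, 0, 0))


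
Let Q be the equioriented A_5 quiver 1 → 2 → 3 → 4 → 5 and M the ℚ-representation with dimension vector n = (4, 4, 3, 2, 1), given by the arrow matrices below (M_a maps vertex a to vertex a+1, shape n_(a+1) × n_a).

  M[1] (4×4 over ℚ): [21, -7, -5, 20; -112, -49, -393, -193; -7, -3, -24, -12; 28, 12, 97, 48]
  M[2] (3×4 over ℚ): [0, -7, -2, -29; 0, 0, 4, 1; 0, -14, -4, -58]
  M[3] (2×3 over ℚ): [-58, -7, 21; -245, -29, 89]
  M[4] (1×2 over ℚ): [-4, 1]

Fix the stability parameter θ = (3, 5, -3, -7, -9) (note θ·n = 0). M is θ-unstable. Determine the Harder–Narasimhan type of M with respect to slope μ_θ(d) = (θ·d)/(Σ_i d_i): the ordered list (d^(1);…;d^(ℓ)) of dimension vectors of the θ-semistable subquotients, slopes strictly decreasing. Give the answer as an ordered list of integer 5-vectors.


Via rank(M_{q-1}∘⋯∘M_p): M ≅ I[1,1], I[1,2], I[1,4], I[1,5], I[2,2], I[3,3].
μ_θ-semistable layers: μ^(1)=5; μ^(2)=3; μ^(3)=-1/2; μ^(4)=-11/5; μ^(5)=-3

((0, 2, 0, 0, 0); (2, 0, 0, 0, 0); (1, 1, 1, 1, 0); (1, 1, 1, 1, 1); (0, 0, 1, 0, 0))


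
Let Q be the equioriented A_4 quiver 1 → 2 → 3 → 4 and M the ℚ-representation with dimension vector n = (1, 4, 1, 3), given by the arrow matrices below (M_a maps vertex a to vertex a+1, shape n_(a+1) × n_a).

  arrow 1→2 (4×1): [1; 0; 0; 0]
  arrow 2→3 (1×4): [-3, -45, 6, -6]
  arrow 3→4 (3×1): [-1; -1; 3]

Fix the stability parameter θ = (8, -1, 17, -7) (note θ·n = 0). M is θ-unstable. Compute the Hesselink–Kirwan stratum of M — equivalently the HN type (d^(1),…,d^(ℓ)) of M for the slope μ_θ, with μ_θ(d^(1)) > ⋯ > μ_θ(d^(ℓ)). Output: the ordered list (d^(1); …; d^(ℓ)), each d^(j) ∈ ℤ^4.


Via rank(M_{q-1}∘⋯∘M_p): M ≅ I[1,4], I[2,2]^3, I[4,4]^2.
μ_θ-semistable layers: μ^(1)=5; μ^(2)=7/2; μ^(3)=-1; μ^(4)=-7

((0, 0, 1, 1); (1, 1, 0, 0); (0, 3, 0, 0); (0, 0, 0, 2))


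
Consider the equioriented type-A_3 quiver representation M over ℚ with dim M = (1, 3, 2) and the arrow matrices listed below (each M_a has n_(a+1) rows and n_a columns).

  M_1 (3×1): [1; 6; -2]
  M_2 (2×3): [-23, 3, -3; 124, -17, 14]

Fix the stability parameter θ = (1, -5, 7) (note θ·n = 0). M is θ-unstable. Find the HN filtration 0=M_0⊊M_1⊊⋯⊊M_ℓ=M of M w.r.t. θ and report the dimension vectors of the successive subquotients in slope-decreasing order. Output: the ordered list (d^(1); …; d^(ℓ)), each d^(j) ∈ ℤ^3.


Interval decomposition of M: I[1,3], I[2,2], I[2,3].
HN type (ℓ=3): μ^(1)=7; μ^(2)=-2; μ^(3)=-5

((0, 0, 2); (1, 1, 0); (0, 2, 0))


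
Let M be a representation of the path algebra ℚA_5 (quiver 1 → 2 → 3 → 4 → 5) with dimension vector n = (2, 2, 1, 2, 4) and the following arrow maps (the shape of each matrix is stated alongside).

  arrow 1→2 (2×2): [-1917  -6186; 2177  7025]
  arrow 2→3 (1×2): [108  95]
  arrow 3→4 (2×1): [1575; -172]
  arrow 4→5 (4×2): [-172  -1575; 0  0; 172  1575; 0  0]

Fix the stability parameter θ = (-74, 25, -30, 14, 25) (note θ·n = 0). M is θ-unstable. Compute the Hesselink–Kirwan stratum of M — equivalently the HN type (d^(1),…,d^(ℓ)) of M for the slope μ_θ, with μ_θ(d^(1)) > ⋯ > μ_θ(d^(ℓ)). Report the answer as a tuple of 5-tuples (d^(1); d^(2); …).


Barcode: M ≅ I[1,2], I[1,4], I[4,5], I[5,5]^3. HN layers by μ_θ (4 steps, strictly decreasing):
  μ^(1)=25; μ^(2)=14; μ^(3)=-5/2; μ^(4)=-74

((0, 1, 0, 0, 4); (0, 0, 0, 2, 0); (0, 1, 1, 0, 0); (2, 0, 0, 0, 0))


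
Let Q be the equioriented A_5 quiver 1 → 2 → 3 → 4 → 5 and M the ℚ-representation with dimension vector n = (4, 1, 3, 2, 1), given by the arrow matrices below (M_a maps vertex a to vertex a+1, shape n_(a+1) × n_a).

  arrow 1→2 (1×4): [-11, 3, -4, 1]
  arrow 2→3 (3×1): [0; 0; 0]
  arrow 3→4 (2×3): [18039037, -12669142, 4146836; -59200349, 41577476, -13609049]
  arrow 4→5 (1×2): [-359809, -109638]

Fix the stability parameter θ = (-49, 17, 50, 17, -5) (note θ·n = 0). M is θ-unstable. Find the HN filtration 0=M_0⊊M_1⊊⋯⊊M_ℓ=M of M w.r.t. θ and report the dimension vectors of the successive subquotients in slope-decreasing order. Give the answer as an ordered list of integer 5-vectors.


Interval decomposition of M: I[1,1]^3, I[1,2], I[3,3], I[3,4], I[3,5].
HN type (ℓ=5): μ^(1)=50; μ^(2)=67/2; μ^(3)=62/3; μ^(4)=17; μ^(5)=-49

((0, 0, 1, 0, 0); (0, 0, 1, 1, 0); (0, 0, 1, 1, 1); (0, 1, 0, 0, 0); (4, 0, 0, 0, 0))


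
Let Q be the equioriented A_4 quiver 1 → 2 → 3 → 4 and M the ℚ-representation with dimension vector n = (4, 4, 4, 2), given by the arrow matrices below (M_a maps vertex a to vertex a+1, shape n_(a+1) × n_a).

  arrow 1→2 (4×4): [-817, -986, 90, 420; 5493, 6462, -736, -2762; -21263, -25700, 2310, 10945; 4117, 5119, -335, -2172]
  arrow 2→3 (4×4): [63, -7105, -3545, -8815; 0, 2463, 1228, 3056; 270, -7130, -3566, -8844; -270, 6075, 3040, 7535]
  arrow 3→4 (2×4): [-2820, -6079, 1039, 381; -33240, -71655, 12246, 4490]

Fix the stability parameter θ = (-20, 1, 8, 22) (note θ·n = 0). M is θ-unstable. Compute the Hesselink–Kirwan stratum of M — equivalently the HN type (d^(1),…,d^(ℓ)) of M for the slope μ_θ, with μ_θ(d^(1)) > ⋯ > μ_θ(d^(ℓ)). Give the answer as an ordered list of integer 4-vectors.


Barcode: M ≅ I[1,2], I[1,3], I[1,4]^2, I[3,3]. HN layers by μ_θ (4 steps, strictly decreasing):
  μ^(1)=22; μ^(2)=8; μ^(3)=1; μ^(4)=-20

((0, 0, 0, 2); (0, 0, 4, 0); (0, 4, 0, 0); (4, 0, 0, 0))


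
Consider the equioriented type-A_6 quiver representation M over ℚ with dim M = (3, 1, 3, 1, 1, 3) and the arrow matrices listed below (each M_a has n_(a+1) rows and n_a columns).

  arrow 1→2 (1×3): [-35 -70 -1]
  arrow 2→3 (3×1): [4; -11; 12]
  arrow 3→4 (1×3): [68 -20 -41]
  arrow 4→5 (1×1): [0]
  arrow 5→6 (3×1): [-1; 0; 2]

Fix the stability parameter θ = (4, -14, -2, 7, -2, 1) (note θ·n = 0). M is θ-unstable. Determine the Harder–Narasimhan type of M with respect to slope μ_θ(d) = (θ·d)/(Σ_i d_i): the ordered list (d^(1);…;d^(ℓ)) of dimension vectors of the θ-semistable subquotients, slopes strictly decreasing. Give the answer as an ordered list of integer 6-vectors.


Interval decomposition of M: I[1,1]^2, I[1,3], I[3,3], I[3,4], I[5,6], I[6,6]^2.
HN type (ℓ=5): μ^(1)=7; μ^(2)=4; μ^(3)=1; μ^(4)=-2; μ^(5)=-5

((0, 0, 0, 1, 0, 0); (2, 0, 0, 0, 0, 0); (0, 0, 0, 0, 0, 3); (0, 0, 3, 0, 1, 0); (1, 1, 0, 0, 0, 0))


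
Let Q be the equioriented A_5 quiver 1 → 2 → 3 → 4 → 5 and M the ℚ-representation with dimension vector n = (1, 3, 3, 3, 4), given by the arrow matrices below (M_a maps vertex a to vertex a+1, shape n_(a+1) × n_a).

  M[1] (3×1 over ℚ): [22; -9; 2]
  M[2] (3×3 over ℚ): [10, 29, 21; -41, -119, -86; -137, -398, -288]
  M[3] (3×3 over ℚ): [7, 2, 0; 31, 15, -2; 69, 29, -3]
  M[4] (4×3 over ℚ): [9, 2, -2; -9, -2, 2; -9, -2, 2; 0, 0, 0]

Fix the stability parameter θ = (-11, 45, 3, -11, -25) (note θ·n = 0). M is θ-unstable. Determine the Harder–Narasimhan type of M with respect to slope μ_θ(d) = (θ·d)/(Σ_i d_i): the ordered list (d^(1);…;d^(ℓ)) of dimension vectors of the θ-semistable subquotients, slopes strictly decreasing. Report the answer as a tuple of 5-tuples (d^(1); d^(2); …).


Barcode: M ≅ I[1,5], I[2,4]^2, I[5,5]^3. HN layers by μ_θ (4 steps, strictly decreasing):
  μ^(1)=37/3; μ^(2)=3; μ^(3)=-11; μ^(4)=-25

((0, 2, 2, 2, 0); (0, 1, 1, 1, 1); (1, 0, 0, 0, 0); (0, 0, 0, 0, 3))


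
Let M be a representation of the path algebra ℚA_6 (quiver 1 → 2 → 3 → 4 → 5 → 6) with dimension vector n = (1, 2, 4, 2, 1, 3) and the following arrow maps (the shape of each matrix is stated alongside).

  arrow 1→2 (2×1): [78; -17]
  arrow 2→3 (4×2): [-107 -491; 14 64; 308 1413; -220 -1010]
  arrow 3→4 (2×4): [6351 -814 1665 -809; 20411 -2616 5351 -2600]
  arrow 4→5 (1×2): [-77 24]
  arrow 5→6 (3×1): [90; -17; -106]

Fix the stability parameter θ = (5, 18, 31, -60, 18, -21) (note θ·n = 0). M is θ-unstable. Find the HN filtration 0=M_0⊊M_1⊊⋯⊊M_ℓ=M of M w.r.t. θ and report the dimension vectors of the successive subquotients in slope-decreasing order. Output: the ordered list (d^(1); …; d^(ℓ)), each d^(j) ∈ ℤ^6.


Interval decomposition of M: I[1,3], I[2,6], I[3,3], I[3,4], I[6,6]^2.
HN type (ℓ=7): μ^(1)=31; μ^(2)=18; μ^(3)=5; μ^(4)=-3/2; μ^(5)=-11/3; μ^(6)=-29/2; μ^(7)=-21

((0, 0, 2, 0, 0, 0); (0, 1, 0, 0, 0, 0); (1, 0, 0, 0, 0, 0); (0, 0, 0, 0, 1, 1); (0, 1, 1, 1, 0, 0); (0, 0, 1, 1, 0, 0); (0, 0, 0, 0, 0, 2))


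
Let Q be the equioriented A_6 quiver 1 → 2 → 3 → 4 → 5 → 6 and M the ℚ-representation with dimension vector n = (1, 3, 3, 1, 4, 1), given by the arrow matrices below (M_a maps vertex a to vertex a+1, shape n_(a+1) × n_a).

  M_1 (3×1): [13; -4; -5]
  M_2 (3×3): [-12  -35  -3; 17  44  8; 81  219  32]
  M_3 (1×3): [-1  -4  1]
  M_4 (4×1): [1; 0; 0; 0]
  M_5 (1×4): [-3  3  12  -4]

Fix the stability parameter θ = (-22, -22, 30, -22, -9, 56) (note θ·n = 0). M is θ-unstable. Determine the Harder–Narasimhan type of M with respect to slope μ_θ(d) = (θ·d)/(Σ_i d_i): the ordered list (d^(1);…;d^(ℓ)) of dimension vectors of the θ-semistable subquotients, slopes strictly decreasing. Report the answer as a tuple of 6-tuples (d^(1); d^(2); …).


Interval decomposition of M: I[1,6], I[2,3]^2, I[5,5]^3.
HN type (ℓ=5): μ^(1)=56; μ^(2)=30; μ^(3)=-1/3; μ^(4)=-9; μ^(5)=-22

((0, 0, 0, 0, 0, 1); (0, 0, 2, 0, 0, 0); (0, 0, 1, 1, 1, 0); (0, 0, 0, 0, 3, 0); (1, 3, 0, 0, 0, 0))


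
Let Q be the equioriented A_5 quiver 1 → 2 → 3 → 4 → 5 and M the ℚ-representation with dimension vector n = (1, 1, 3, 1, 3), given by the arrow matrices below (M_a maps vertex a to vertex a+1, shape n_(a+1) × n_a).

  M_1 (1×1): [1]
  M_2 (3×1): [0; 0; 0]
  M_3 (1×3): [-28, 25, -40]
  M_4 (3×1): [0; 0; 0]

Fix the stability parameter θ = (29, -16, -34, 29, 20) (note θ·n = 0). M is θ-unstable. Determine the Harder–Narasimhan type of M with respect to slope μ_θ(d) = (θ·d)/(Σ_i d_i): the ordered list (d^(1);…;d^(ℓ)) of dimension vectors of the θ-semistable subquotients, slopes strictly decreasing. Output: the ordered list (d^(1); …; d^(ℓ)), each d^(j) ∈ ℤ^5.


Barcode: M ≅ I[1,2], I[3,3]^2, I[3,4], I[5,5]^3. HN layers by μ_θ (4 steps, strictly decreasing):
  μ^(1)=29; μ^(2)=20; μ^(3)=13/2; μ^(4)=-34

((0, 0, 0, 1, 0); (0, 0, 0, 0, 3); (1, 1, 0, 0, 0); (0, 0, 3, 0, 0))


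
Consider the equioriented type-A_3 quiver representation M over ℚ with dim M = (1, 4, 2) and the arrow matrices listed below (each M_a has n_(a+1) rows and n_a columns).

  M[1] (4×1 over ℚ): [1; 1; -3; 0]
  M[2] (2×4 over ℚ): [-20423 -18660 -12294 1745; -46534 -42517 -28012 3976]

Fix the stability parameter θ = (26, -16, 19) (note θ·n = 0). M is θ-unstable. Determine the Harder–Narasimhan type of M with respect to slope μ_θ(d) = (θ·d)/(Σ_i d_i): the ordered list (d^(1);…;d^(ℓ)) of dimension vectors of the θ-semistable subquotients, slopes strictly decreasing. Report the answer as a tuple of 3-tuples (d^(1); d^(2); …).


Via rank(M_{q-1}∘⋯∘M_p): M ≅ I[1,3], I[2,2]^2, I[2,3].
μ_θ-semistable layers: μ^(1)=19; μ^(2)=5; μ^(3)=-16

((0, 0, 2); (1, 1, 0); (0, 3, 0))


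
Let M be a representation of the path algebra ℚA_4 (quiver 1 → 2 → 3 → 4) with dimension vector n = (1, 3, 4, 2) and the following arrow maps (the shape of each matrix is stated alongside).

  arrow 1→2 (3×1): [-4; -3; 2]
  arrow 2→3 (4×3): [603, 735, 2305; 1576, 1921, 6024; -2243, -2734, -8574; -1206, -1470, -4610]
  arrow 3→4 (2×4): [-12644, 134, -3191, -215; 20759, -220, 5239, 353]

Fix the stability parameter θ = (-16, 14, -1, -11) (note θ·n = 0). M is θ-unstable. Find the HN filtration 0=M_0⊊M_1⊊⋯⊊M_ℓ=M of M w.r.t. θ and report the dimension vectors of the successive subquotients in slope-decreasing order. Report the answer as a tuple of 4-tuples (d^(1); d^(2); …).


Interval decomposition of M: I[1,4], I[2,3], I[2,4], I[3,3].
HN type (ℓ=4): μ^(1)=13/2; μ^(2)=2/3; μ^(3)=-1; μ^(4)=-16

((0, 1, 1, 0); (0, 2, 2, 2); (0, 0, 1, 0); (1, 0, 0, 0))


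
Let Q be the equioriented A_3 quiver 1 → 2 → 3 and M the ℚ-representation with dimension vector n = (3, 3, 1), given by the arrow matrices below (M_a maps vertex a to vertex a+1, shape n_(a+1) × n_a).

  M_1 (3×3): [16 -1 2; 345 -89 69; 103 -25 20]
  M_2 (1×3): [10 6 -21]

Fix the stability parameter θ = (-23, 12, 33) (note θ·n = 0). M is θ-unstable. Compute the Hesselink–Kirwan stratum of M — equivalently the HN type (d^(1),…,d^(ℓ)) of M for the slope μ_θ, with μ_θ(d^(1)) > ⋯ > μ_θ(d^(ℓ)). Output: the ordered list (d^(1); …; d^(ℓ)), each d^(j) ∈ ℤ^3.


Barcode: M ≅ I[1,2]^2, I[1,3]. HN layers by μ_θ (3 steps, strictly decreasing):
  μ^(1)=33; μ^(2)=12; μ^(3)=-23

((0, 0, 1); (0, 3, 0); (3, 0, 0))


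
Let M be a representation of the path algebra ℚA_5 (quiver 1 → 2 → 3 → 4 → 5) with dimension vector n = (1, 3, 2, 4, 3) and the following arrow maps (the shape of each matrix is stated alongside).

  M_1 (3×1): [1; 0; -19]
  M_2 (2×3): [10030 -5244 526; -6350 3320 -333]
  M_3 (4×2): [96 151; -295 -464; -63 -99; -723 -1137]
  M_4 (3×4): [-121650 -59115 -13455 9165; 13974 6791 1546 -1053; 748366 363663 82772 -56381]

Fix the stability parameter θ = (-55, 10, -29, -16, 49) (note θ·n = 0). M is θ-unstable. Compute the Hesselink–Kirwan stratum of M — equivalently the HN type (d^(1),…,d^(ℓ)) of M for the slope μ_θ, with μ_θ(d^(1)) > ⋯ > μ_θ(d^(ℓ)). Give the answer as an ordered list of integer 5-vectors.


Interval decomposition of M: I[1,5], I[2,2], I[2,5], I[4,4]^2, I[5,5].
HN type (ℓ=5): μ^(1)=49; μ^(2)=10; μ^(3)=-35/3; μ^(4)=-16; μ^(5)=-55

((0, 0, 0, 0, 3); (0, 1, 0, 0, 0); (0, 2, 2, 2, 0); (0, 0, 0, 2, 0); (1, 0, 0, 0, 0))


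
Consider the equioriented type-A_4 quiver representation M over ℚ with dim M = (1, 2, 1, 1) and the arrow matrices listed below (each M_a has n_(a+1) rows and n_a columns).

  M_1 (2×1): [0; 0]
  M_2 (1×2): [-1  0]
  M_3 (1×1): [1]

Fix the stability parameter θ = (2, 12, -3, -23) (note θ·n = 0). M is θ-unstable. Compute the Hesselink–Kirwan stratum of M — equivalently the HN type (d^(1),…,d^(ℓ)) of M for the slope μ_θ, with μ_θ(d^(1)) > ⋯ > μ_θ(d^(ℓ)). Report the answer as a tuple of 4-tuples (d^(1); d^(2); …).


Barcode: M ≅ I[1,1], I[2,2], I[2,4]. HN layers by μ_θ (3 steps, strictly decreasing):
  μ^(1)=12; μ^(2)=2; μ^(3)=-14/3

((0, 1, 0, 0); (1, 0, 0, 0); (0, 1, 1, 1))


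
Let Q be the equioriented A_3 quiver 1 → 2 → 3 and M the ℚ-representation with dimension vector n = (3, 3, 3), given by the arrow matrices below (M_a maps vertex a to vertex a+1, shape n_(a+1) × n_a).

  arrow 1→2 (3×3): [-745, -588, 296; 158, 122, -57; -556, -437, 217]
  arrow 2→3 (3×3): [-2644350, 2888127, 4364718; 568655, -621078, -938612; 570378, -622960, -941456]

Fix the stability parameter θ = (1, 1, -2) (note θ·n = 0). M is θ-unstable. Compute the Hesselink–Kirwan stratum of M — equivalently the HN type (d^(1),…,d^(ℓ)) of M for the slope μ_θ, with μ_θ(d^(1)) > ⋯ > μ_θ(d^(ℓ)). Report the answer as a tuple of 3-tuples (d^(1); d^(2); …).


Via rank(M_{q-1}∘⋯∘M_p): M ≅ I[1,2], I[1,3]^2, I[3,3].
μ_θ-semistable layers: μ^(1)=1; μ^(2)=0; μ^(3)=-2

((1, 1, 0); (2, 2, 2); (0, 0, 1))


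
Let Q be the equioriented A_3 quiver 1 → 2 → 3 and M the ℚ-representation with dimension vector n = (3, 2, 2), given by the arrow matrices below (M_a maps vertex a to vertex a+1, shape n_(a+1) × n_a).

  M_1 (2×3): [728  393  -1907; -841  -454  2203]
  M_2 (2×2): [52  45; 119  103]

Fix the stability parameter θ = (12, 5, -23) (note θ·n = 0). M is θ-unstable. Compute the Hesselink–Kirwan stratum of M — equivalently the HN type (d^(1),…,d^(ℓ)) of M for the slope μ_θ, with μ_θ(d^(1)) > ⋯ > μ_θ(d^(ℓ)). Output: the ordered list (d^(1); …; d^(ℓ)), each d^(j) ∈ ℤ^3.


Via rank(M_{q-1}∘⋯∘M_p): M ≅ I[1,1], I[1,3]^2.
μ_θ-semistable layers: μ^(1)=12; μ^(2)=-2

((1, 0, 0); (2, 2, 2))


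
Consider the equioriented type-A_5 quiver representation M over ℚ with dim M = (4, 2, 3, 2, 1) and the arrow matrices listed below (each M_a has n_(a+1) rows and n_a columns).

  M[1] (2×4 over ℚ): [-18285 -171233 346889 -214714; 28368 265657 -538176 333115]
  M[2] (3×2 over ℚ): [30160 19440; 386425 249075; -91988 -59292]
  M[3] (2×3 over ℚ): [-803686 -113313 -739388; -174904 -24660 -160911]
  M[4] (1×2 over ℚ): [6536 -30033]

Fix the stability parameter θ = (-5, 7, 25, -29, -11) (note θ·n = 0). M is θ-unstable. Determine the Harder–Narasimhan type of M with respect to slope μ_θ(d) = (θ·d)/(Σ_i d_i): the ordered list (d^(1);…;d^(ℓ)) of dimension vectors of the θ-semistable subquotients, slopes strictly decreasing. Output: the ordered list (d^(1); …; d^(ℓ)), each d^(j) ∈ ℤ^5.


Barcode: M ≅ I[1,1]^2, I[1,2], I[1,4], I[3,3], I[3,5]. HN layers by μ_θ (4 steps, strictly decreasing):
  μ^(1)=25; μ^(2)=7; μ^(3)=1; μ^(4)=-5

((0, 0, 1, 0, 0); (0, 1, 0, 0, 0); (0, 1, 1, 1, 0); (4, 0, 1, 1, 1))


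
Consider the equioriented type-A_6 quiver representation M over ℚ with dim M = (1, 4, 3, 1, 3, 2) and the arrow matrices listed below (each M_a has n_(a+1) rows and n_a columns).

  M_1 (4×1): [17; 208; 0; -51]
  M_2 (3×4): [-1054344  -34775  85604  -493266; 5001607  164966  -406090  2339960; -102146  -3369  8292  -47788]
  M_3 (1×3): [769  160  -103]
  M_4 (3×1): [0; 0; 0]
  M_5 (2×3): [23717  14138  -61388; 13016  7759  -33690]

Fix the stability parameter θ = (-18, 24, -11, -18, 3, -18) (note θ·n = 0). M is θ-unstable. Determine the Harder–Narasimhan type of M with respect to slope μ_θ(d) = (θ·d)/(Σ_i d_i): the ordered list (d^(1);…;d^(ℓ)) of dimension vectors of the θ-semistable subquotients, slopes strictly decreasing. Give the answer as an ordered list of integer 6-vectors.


Via rank(M_{q-1}∘⋯∘M_p): M ≅ I[1,3], I[2,2], I[2,3], I[2,4], I[5,5], I[5,6]^2.
μ_θ-semistable layers: μ^(1)=24; μ^(2)=13/2; μ^(3)=3; μ^(4)=-5/3; μ^(5)=-15/2; μ^(6)=-18

((0, 1, 0, 0, 0, 0); (0, 2, 2, 0, 0, 0); (0, 0, 0, 0, 1, 0); (0, 1, 1, 1, 0, 0); (0, 0, 0, 0, 2, 2); (1, 0, 0, 0, 0, 0))


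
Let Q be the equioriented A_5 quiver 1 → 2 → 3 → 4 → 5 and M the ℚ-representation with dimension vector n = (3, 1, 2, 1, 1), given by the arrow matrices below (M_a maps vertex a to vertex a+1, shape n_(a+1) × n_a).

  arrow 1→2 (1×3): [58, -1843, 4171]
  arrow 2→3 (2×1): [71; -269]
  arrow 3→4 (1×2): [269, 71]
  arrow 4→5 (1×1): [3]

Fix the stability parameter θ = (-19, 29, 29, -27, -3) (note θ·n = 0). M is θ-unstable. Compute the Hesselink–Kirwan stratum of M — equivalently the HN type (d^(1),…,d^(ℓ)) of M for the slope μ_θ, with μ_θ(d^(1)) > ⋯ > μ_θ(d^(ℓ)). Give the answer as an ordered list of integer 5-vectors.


Interval decomposition of M: I[1,1]^2, I[1,3], I[3,5].
HN type (ℓ=3): μ^(1)=29; μ^(2)=-1/3; μ^(3)=-19

((0, 1, 1, 0, 0); (0, 0, 1, 1, 1); (3, 0, 0, 0, 0))


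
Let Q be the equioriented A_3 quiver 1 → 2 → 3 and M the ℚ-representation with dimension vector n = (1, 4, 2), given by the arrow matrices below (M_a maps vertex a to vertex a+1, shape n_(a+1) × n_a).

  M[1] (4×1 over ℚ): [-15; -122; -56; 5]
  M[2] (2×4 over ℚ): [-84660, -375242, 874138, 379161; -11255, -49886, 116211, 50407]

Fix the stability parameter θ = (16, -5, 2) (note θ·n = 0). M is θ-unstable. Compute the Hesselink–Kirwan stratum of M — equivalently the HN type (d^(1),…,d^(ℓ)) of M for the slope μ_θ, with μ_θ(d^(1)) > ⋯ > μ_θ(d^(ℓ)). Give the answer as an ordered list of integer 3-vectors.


Via rank(M_{q-1}∘⋯∘M_p): M ≅ I[1,3], I[2,2]^2, I[2,3].
μ_θ-semistable layers: μ^(1)=13/3; μ^(2)=2; μ^(3)=-5

((1, 1, 1); (0, 0, 1); (0, 3, 0))


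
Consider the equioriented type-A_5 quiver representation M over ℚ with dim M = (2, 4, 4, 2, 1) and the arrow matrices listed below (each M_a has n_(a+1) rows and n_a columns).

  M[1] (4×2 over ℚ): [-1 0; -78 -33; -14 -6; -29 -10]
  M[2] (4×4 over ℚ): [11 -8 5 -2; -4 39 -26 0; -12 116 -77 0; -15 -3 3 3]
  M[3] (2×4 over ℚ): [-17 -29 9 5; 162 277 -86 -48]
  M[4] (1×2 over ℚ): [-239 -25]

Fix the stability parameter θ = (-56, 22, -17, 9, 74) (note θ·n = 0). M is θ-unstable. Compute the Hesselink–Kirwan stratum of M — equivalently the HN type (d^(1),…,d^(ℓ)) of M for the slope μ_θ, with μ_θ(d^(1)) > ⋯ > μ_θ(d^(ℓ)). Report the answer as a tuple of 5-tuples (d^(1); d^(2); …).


Interval decomposition of M: I[1,4], I[1,5], I[2,3]^2.
HN type (ℓ=4): μ^(1)=74; μ^(2)=9; μ^(3)=5/2; μ^(4)=-56

((0, 0, 0, 0, 1); (0, 0, 0, 2, 0); (0, 4, 4, 0, 0); (2, 0, 0, 0, 0))


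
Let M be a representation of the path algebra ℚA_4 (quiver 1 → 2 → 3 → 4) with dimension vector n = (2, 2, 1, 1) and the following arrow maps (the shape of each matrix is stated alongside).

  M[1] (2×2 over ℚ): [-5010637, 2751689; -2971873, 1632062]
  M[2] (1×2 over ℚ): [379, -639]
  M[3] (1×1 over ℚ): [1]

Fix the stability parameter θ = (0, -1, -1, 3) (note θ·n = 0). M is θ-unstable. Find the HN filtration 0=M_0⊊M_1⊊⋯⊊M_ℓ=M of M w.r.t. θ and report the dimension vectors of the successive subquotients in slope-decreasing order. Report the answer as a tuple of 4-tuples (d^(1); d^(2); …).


Barcode: M ≅ I[1,2], I[1,4]. HN layers by μ_θ (3 steps, strictly decreasing):
  μ^(1)=3; μ^(2)=-1/2; μ^(3)=-2/3

((0, 0, 0, 1); (1, 1, 0, 0); (1, 1, 1, 0))


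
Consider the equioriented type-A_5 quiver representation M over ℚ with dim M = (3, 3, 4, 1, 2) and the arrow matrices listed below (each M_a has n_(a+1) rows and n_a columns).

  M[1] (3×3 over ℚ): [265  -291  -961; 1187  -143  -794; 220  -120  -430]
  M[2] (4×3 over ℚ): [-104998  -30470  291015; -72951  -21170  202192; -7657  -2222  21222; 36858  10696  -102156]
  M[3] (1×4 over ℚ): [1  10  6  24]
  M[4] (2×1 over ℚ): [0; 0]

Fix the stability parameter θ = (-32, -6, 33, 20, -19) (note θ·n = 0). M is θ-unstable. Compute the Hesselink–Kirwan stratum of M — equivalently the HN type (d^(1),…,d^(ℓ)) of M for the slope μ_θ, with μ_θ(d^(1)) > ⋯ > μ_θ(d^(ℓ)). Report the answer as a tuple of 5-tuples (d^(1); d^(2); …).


Barcode: M ≅ I[1,1], I[1,3], I[1,4], I[2,3], I[3,3], I[5,5]^2. HN layers by μ_θ (5 steps, strictly decreasing):
  μ^(1)=33; μ^(2)=53/2; μ^(3)=-6; μ^(4)=-19; μ^(5)=-32

((0, 0, 3, 0, 0); (0, 0, 1, 1, 0); (0, 3, 0, 0, 0); (0, 0, 0, 0, 2); (3, 0, 0, 0, 0))


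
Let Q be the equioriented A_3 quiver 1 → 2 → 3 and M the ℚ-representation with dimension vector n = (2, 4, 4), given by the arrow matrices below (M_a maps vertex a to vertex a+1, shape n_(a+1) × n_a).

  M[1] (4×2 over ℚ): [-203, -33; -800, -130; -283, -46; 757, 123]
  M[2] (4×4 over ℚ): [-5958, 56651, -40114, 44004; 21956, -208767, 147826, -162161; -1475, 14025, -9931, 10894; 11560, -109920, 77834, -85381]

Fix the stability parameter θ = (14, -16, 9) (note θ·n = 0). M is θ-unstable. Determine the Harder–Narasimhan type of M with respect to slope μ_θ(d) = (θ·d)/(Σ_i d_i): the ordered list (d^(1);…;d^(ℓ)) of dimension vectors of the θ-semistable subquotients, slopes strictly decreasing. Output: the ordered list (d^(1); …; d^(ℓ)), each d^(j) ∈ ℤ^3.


Interval decomposition of M: I[1,3]^2, I[2,2], I[2,3], I[3,3].
HN type (ℓ=3): μ^(1)=9; μ^(2)=-1; μ^(3)=-16

((0, 0, 4); (2, 2, 0); (0, 2, 0))


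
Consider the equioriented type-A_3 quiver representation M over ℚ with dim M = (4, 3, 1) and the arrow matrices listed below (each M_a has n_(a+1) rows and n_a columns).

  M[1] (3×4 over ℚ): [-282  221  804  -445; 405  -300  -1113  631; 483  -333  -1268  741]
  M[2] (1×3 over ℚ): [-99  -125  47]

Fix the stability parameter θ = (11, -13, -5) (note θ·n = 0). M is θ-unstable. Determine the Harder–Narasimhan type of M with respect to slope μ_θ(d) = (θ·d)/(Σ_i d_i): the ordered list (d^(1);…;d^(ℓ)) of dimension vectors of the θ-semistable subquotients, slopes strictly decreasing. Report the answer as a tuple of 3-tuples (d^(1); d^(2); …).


Interval decomposition of M: I[1,1], I[1,2]^2, I[1,3].
HN type (ℓ=3): μ^(1)=11; μ^(2)=-1; μ^(3)=-7/3

((1, 0, 0); (2, 2, 0); (1, 1, 1))


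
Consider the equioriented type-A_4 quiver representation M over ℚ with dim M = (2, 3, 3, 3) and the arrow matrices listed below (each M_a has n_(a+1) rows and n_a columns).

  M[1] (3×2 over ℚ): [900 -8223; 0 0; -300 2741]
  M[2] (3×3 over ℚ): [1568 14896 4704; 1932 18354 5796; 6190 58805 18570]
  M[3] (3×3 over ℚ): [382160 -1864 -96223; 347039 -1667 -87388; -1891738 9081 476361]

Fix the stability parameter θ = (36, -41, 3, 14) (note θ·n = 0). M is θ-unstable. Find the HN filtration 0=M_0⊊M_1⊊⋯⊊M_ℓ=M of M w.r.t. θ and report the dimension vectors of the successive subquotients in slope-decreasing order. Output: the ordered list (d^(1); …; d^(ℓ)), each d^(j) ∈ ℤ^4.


Via rank(M_{q-1}∘⋯∘M_p): M ≅ I[1,1], I[1,2], I[2,2], I[2,4], I[3,4]^2.
μ_θ-semistable layers: μ^(1)=36; μ^(2)=14; μ^(3)=3; μ^(4)=-5/2; μ^(5)=-41

((1, 0, 0, 0); (0, 0, 0, 3); (0, 0, 3, 0); (1, 1, 0, 0); (0, 2, 0, 0))


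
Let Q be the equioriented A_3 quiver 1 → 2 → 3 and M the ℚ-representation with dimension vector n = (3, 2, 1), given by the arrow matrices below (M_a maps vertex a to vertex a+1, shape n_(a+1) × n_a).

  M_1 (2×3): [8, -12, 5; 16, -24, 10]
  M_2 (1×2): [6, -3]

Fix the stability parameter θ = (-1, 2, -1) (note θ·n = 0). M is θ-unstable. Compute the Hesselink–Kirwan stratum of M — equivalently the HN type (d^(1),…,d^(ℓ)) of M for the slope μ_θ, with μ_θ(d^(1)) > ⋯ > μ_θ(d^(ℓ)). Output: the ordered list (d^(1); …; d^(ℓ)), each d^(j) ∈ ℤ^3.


Interval decomposition of M: I[1,1]^2, I[1,2], I[2,3].
HN type (ℓ=3): μ^(1)=2; μ^(2)=1/2; μ^(3)=-1

((0, 1, 0); (0, 1, 1); (3, 0, 0))
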